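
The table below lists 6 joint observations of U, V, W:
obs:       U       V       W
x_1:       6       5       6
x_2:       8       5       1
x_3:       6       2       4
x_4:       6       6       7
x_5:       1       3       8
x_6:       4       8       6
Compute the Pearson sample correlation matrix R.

Step 1 — column means:
  mean(U) = (6 + 8 + 6 + 6 + 1 + 4) / 6 = 31/6 = 5.1667
  mean(V) = (5 + 5 + 2 + 6 + 3 + 8) / 6 = 29/6 = 4.8333
  mean(W) = (6 + 1 + 4 + 7 + 8 + 6) / 6 = 32/6 = 5.3333

Step 2 — sample variances and covariances s[i,j] = (1/(n-1)) · Σ_k (x_{k,i} - mean_i) · (x_{k,j} - mean_j), with n-1 = 5:
  s[U,U] = ((0.8333)·(0.8333) + (2.8333)·(2.8333) + (0.8333)·(0.8333) + (0.8333)·(0.8333) + (-4.1667)·(-4.1667) + (-1.1667)·(-1.1667)) / 5 = 28.8333/5 = 5.7667
  s[U,V] = ((0.8333)·(0.1667) + (2.8333)·(0.1667) + (0.8333)·(-2.8333) + (0.8333)·(1.1667) + (-4.1667)·(-1.8333) + (-1.1667)·(3.1667)) / 5 = 3.1667/5 = 0.6333
  s[U,W] = ((0.8333)·(0.6667) + (2.8333)·(-4.3333) + (0.8333)·(-1.3333) + (0.8333)·(1.6667) + (-4.1667)·(2.6667) + (-1.1667)·(0.6667)) / 5 = -23.3333/5 = -4.6667
  s[V,V] = ((0.1667)·(0.1667) + (0.1667)·(0.1667) + (-2.8333)·(-2.8333) + (1.1667)·(1.1667) + (-1.8333)·(-1.8333) + (3.1667)·(3.1667)) / 5 = 22.8333/5 = 4.5667
  s[V,W] = ((0.1667)·(0.6667) + (0.1667)·(-4.3333) + (-2.8333)·(-1.3333) + (1.1667)·(1.6667) + (-1.8333)·(2.6667) + (3.1667)·(0.6667)) / 5 = 2.3333/5 = 0.4667
  s[W,W] = ((0.6667)·(0.6667) + (-4.3333)·(-4.3333) + (-1.3333)·(-1.3333) + (1.6667)·(1.6667) + (2.6667)·(2.6667) + (0.6667)·(0.6667)) / 5 = 31.3333/5 = 6.2667
  Sample standard deviations s_i = √(s[i,i]):
  s(U) = √(5.7667) = 2.4014
  s(V) = √(4.5667) = 2.137
  s(W) = √(6.2667) = 2.5033

Step 3 — r_{ij} = s_{ij} / (s_i · s_j):
  r[U,U] = 1 (diagonal).
  r[U,V] = 0.6333 / (2.4014 · 2.137) = 0.6333 / 5.1317 = 0.1234
  r[U,W] = -4.6667 / (2.4014 · 2.5033) = -4.6667 / 6.0115 = -0.7763
  r[V,V] = 1 (diagonal).
  r[V,W] = 0.4667 / (2.137 · 2.5033) = 0.4667 / 5.3496 = 0.0872
  r[W,W] = 1 (diagonal).

R is symmetric with unit diagonal. Assembling:

R = [[1, 0.1234, -0.7763],
 [0.1234, 1, 0.0872],
 [-0.7763, 0.0872, 1]]


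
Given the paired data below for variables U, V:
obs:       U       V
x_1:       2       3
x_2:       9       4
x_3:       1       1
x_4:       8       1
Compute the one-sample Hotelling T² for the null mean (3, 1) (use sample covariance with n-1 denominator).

Step 1 — sample mean vector:
  mean(U) = (2 + 9 + 1 + 8) / 4 = 20/4 = 5
  mean(V) = (3 + 4 + 1 + 1) / 4 = 9/4 = 2.25
  x̄ = (5, 2.25),  deviation x̄ - mu_0 = (5, 2.25) - (3, 1) = (2, 1.25).

Step 2 — sample covariance matrix, S[i,j] = (1/(n-1)) · Σ_k (x_{k,i} - mean_i) · (x_{k,j} - mean_j), divisor n-1 = 3:
  S[U,U] = ((-3)·(-3) + (4)·(4) + (-4)·(-4) + (3)·(3)) / 3 = 50/3 = 16.6667
  S[U,V] = ((-3)·(0.75) + (4)·(1.75) + (-4)·(-1.25) + (3)·(-1.25)) / 3 = 6/3 = 2
  S[V,V] = ((0.75)·(0.75) + (1.75)·(1.75) + (-1.25)·(-1.25) + (-1.25)·(-1.25)) / 3 = 6.75/3 = 2.25
  S = [[16.6667, 2],
 [2, 2.25]].

Step 3 — invert S. det(S) = 16.6667·2.25 - (2)² = 33.5.
  S^{-1} = (1/det) · [[d, -b], [-b, a]] = [[0.0672, -0.0597],
 [-0.0597, 0.4975]].

Step 4 — quadratic form (x̄ - mu_0)^T · S^{-1} · (x̄ - mu_0):
  S^{-1} · (x̄ - mu_0) = (0.0597, 0.5025),
  (x̄ - mu_0)^T · [...] = (2)·(0.0597) + (1.25)·(0.5025) = 0.7475.

Step 5 — scale by n: T² = 4 · 0.7475 = 2.99.

T² ≈ 2.99


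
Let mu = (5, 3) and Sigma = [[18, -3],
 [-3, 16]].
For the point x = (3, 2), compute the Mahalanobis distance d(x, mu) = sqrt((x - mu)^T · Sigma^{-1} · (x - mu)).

Step 1 — centre the observation: (x - mu) = (-2, -1).

Step 2 — invert Sigma. det(Sigma) = 18·16 - (-3)² = 279.
  Sigma^{-1} = (1/det) · [[d, -b], [-b, a]] = [[0.0573, 0.0108],
 [0.0108, 0.0645]].

Step 3 — form the quadratic (x - mu)^T · Sigma^{-1} · (x - mu):
  Sigma^{-1} · (x - mu) = (-0.1254, -0.086).
  (x - mu)^T · [Sigma^{-1} · (x - mu)] = (-2)·(-0.1254) + (-1)·(-0.086) = 0.3369.

Step 4 — take square root: d = √(0.3369) ≈ 0.5804.

d(x, mu) = √(0.3369) ≈ 0.5804


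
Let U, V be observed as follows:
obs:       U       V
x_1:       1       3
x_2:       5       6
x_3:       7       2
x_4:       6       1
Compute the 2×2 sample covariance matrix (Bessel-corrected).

Step 1 — column means:
  mean(U) = (1 + 5 + 7 + 6) / 4 = 19/4 = 4.75
  mean(V) = (3 + 6 + 2 + 1) / 4 = 12/4 = 3

Step 2 — sample covariance S[i,j] = (1/(n-1)) · Σ_k (x_{k,i} - mean_i) · (x_{k,j} - mean_j), with n-1 = 3.
  S[U,U] = ((-3.75)·(-3.75) + (0.25)·(0.25) + (2.25)·(2.25) + (1.25)·(1.25)) / 3 = 20.75/3 = 6.9167
  S[U,V] = ((-3.75)·(0) + (0.25)·(3) + (2.25)·(-1) + (1.25)·(-2)) / 3 = -4/3 = -1.3333
  S[V,V] = ((0)·(0) + (3)·(3) + (-1)·(-1) + (-2)·(-2)) / 3 = 14/3 = 4.6667

S is symmetric (S[j,i] = S[i,j]). Assembling:

S = [[6.9167, -1.3333],
 [-1.3333, 4.6667]]


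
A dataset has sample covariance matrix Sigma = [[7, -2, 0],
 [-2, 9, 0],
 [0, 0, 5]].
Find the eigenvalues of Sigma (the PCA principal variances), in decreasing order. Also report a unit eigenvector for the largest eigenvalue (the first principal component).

Step 1 — characteristic polynomial p(λ) = det(λI - Sigma) = λ³ - tr·λ² + c_1·λ - det, where tr = trace, c_1 = sum of the principal 2×2 minors, det = det(Sigma):
  tr = 7 + 9 + 5 = 21,
  c_1 = (7·9 - (-2)²) + (7·5 - (0)²) + (9·5 - (0)²) = 59 + 35 + 45 = 139,
  det = 7·(9·5 - (0)²) - (-2)·((-2)·5 - (0)·(0)) + (0)·((-2)·(0) - 9·(0)) = 7·(45) - (-2)·(-10) + (0)·(0) = 295.
  So p(λ) = λ³ - 21λ² + 139λ - 295.
Step 2 — look for an integer root (rational root theorem: any rational root is an integer divisor of 295). Testing λ = 5:
  p(5) = 125 - 525 + 695 - 295 = 0  ✓
  Dividing out (λ - 5): p(λ) = (λ - 5)(λ² - 16λ + 59).
Step 3 — remaining eigenvalues from the quadratic λ² - 16λ + 59 = 0:
  Δ = 16² - 4·59 = 256 - 236 = 20,  λ = (16 ± √20)/2 = (16 ± 4.4721)/2 ≈ 10.2361 or 5.7639.
  Sorted: λ_1 = 10.2361,  λ_2 = 5.7639,  λ_3 = 5  (check: sum = 21 = tr ✓).

Step 4 — unit eigenvector for λ_1 ≈ 10.2361: v spans the null space of (Sigma - λ_1 I), whose rows are
  r_1 = (-3.2361, -2, 0),  r_2 = (-2, -1.2361, 0),  r_3 = (0, 0, -5.2361).
  v is orthogonal to every row, so take v ∝ r_1 × r_3 = ((-2)·(-5.2361) - (0)·(0), (0)·(0) - (-3.2361)·(-5.2361), (-3.2361)·(0) - (-2)·(0)) ≈ (10.4721, -16.9443, 0).
  Let u = (10.4721, -16.9443, 0).
  ||u|| = √((10.4721)² + (-16.9443)² + (0)²) = √(396.774) ≈ 19.9192,  v_1 = u/||u|| ≈ (0.5257, -0.8507, 0) (||v_1|| = 1).

λ_1 = 10.2361,  λ_2 = 5.7639,  λ_3 = 5;  v_1 ≈ (0.5257, -0.8507, 0)


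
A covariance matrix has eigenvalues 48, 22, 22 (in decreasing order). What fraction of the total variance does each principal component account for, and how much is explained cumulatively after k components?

Step 1 — total variance = trace(Sigma) = Σ λ_i = 48 + 22 + 22 = 92.

Step 2 — fraction explained by component i = λ_i / Σ λ:
  PC1: 48/92 = 0.5217
  PC2: 22/92 = 0.2391
  PC3: 22/92 = 0.2391

Step 3 — cumulative fraction after k components = (λ_1 + ... + λ_k) / Σ λ:
  k = 1: 48/92 = 0.5217
  k = 2: (48 + 22)/92 = 70/92 = 0.7609
  k = 3: (48 + 22 + 22)/92 = 92/92 = 1

Summary (fraction, with percent):

explained: PC1 0.5217 (52.17%), PC2 0.2391 (23.91%), PC3 0.2391 (23.91%);  cumulative: 0.5217, 0.7609, 1


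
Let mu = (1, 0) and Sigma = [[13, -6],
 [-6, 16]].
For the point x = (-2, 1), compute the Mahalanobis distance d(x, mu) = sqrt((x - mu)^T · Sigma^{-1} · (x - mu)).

Step 1 — centre the observation: (x - mu) = (-3, 1).

Step 2 — invert Sigma. det(Sigma) = 13·16 - (-6)² = 172.
  Sigma^{-1} = (1/det) · [[d, -b], [-b, a]] = [[0.093, 0.0349],
 [0.0349, 0.0756]].

Step 3 — form the quadratic (x - mu)^T · Sigma^{-1} · (x - mu):
  Sigma^{-1} · (x - mu) = (-0.2442, -0.0291).
  (x - mu)^T · [Sigma^{-1} · (x - mu)] = (-3)·(-0.2442) + (1)·(-0.0291) = 0.7035.

Step 4 — take square root: d = √(0.7035) ≈ 0.8387.

d(x, mu) = √(0.7035) ≈ 0.8387


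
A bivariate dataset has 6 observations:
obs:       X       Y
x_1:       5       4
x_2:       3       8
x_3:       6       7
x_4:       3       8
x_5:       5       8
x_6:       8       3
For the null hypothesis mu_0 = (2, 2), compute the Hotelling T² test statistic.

Step 1 — sample mean vector:
  mean(X) = (5 + 3 + 6 + 3 + 5 + 8) / 6 = 30/6 = 5
  mean(Y) = (4 + 8 + 7 + 8 + 8 + 3) / 6 = 38/6 = 6.3333
  x̄ = (5, 6.3333),  deviation x̄ - mu_0 = (5, 6.3333) - (2, 2) = (3, 4.3333).

Step 2 — sample covariance matrix, S[i,j] = (1/(n-1)) · Σ_k (x_{k,i} - mean_i) · (x_{k,j} - mean_j), divisor n-1 = 5:
  S[X,X] = ((0)·(0) + (-2)·(-2) + (1)·(1) + (-2)·(-2) + (0)·(0) + (3)·(3)) / 5 = 18/5 = 3.6
  S[X,Y] = ((0)·(-2.3333) + (-2)·(1.6667) + (1)·(0.6667) + (-2)·(1.6667) + (0)·(1.6667) + (3)·(-3.3333)) / 5 = -16/5 = -3.2
  S[Y,Y] = ((-2.3333)·(-2.3333) + (1.6667)·(1.6667) + (0.6667)·(0.6667) + (1.6667)·(1.6667) + (1.6667)·(1.6667) + (-3.3333)·(-3.3333)) / 5 = 25.3333/5 = 5.0667
  S = [[3.6, -3.2],
 [-3.2, 5.0667]].

Step 3 — invert S. det(S) = 3.6·5.0667 - (-3.2)² = 8.
  S^{-1} = (1/det) · [[d, -b], [-b, a]] = [[0.6333, 0.4],
 [0.4, 0.45]].

Step 4 — quadratic form (x̄ - mu_0)^T · S^{-1} · (x̄ - mu_0):
  S^{-1} · (x̄ - mu_0) = (3.6333, 3.15),
  (x̄ - mu_0)^T · [...] = (3)·(3.6333) + (4.3333)·(3.15) = 24.55.

Step 5 — scale by n: T² = 6 · 24.55 = 147.3.

T² ≈ 147.3


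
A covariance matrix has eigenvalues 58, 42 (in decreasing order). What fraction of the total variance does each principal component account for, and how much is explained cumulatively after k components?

Step 1 — total variance = trace(Sigma) = Σ λ_i = 58 + 42 = 100.

Step 2 — fraction explained by component i = λ_i / Σ λ:
  PC1: 58/100 = 0.58
  PC2: 42/100 = 0.42

Step 3 — cumulative fraction after k components = (λ_1 + ... + λ_k) / Σ λ:
  k = 1: 58/100 = 0.58
  k = 2: (58 + 42)/100 = 100/100 = 1

Summary (fraction, with percent):

explained: PC1 0.58 (58%), PC2 0.42 (42%);  cumulative: 0.58, 1


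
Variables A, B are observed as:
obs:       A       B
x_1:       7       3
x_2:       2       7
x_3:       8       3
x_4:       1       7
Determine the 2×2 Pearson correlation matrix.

Step 1 — column means:
  mean(A) = (7 + 2 + 8 + 1) / 4 = 18/4 = 4.5
  mean(B) = (3 + 7 + 3 + 7) / 4 = 20/4 = 5

Step 2 — sample variances and covariances s[i,j] = (1/(n-1)) · Σ_k (x_{k,i} - mean_i) · (x_{k,j} - mean_j), with n-1 = 3:
  s[A,A] = ((2.5)·(2.5) + (-2.5)·(-2.5) + (3.5)·(3.5) + (-3.5)·(-3.5)) / 3 = 37/3 = 12.3333
  s[A,B] = ((2.5)·(-2) + (-2.5)·(2) + (3.5)·(-2) + (-3.5)·(2)) / 3 = -24/3 = -8
  s[B,B] = ((-2)·(-2) + (2)·(2) + (-2)·(-2) + (2)·(2)) / 3 = 16/3 = 5.3333
  Sample standard deviations s_i = √(s[i,i]):
  s(A) = √(12.3333) = 3.5119
  s(B) = √(5.3333) = 2.3094

Step 3 — r_{ij} = s_{ij} / (s_i · s_j):
  r[A,A] = 1 (diagonal).
  r[A,B] = -8 / (3.5119 · 2.3094) = -8 / 8.1104 = -0.9864
  r[B,B] = 1 (diagonal).

R is symmetric with unit diagonal. Assembling:

R = [[1, -0.9864],
 [-0.9864, 1]]


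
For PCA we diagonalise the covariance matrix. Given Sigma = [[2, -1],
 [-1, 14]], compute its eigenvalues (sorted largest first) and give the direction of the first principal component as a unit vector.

Step 1 — characteristic polynomial of 2×2 Sigma:
  det(Sigma - λI) = λ² - trace · λ + det = 0.
  trace = 2 + 14 = 16, det = 2·14 - (-1)² = 27.
Step 2 — discriminant:
  Δ = trace² - 4·det = 256 - 108 = 148.
Step 3 — eigenvalues:
  λ = (trace ± √Δ)/2 = (16 ± 12.1655)/2,
  λ_1 = 14.0828,  λ_2 = 1.9172.

Step 4 — unit eigenvector for λ_1: solve (Sigma - λ_1 I)v = 0. First row:
  (2 - 14.0828)·v_x + (-1)·v_y = 0, i.e. (-12.0828)·v_x + (-1)·v_y = 0,
  so v ∝ (b, λ_1 - a) = (-1, 12.0828); multiply by -1 so the first entry is positive: u = (1, -12.0828).
  ||u|| = √((1)² + (-12.0828)²) = √(146.9932) ≈ 12.1241,
  v_1 = u/||u|| ≈ (0.0825, -0.9966) (||v_1|| = 1).

λ_1 = 14.0828,  λ_2 = 1.9172;  v_1 ≈ (0.0825, -0.9966)


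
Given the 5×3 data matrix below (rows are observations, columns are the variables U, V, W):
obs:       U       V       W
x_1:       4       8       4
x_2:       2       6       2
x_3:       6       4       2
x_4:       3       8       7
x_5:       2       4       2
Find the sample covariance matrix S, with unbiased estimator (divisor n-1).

Step 1 — column means:
  mean(U) = (4 + 2 + 6 + 3 + 2) / 5 = 17/5 = 3.4
  mean(V) = (8 + 6 + 4 + 8 + 4) / 5 = 30/5 = 6
  mean(W) = (4 + 2 + 2 + 7 + 2) / 5 = 17/5 = 3.4

Step 2 — sample covariance S[i,j] = (1/(n-1)) · Σ_k (x_{k,i} - mean_i) · (x_{k,j} - mean_j), with n-1 = 4.
  S[U,U] = ((0.6)·(0.6) + (-1.4)·(-1.4) + (2.6)·(2.6) + (-0.4)·(-0.4) + (-1.4)·(-1.4)) / 4 = 11.2/4 = 2.8
  S[U,V] = ((0.6)·(2) + (-1.4)·(0) + (2.6)·(-2) + (-0.4)·(2) + (-1.4)·(-2)) / 4 = -2/4 = -0.5
  S[U,W] = ((0.6)·(0.6) + (-1.4)·(-1.4) + (2.6)·(-1.4) + (-0.4)·(3.6) + (-1.4)·(-1.4)) / 4 = -0.8/4 = -0.2
  S[V,V] = ((2)·(2) + (0)·(0) + (-2)·(-2) + (2)·(2) + (-2)·(-2)) / 4 = 16/4 = 4
  S[V,W] = ((2)·(0.6) + (0)·(-1.4) + (-2)·(-1.4) + (2)·(3.6) + (-2)·(-1.4)) / 4 = 14/4 = 3.5
  S[W,W] = ((0.6)·(0.6) + (-1.4)·(-1.4) + (-1.4)·(-1.4) + (3.6)·(3.6) + (-1.4)·(-1.4)) / 4 = 19.2/4 = 4.8

S is symmetric (S[j,i] = S[i,j]). Assembling:

S = [[2.8, -0.5, -0.2],
 [-0.5, 4, 3.5],
 [-0.2, 3.5, 4.8]]


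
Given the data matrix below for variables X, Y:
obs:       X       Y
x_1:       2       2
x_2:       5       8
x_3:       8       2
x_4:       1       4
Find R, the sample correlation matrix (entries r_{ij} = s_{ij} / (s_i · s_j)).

Step 1 — column means:
  mean(X) = (2 + 5 + 8 + 1) / 4 = 16/4 = 4
  mean(Y) = (2 + 8 + 2 + 4) / 4 = 16/4 = 4

Step 2 — sample variances and covariances s[i,j] = (1/(n-1)) · Σ_k (x_{k,i} - mean_i) · (x_{k,j} - mean_j), with n-1 = 3:
  s[X,X] = ((-2)·(-2) + (1)·(1) + (4)·(4) + (-3)·(-3)) / 3 = 30/3 = 10
  s[X,Y] = ((-2)·(-2) + (1)·(4) + (4)·(-2) + (-3)·(0)) / 3 = 0/3 = 0
  s[Y,Y] = ((-2)·(-2) + (4)·(4) + (-2)·(-2) + (0)·(0)) / 3 = 24/3 = 8
  Sample standard deviations s_i = √(s[i,i]):
  s(X) = √(10) = 3.1623
  s(Y) = √(8) = 2.8284

Step 3 — r_{ij} = s_{ij} / (s_i · s_j):
  r[X,X] = 1 (diagonal).
  r[X,Y] = 0 / (3.1623 · 2.8284) = 0 / 8.9443 = 0
  r[Y,Y] = 1 (diagonal).

R is symmetric with unit diagonal. Assembling:

R = [[1, 0],
 [0, 1]]


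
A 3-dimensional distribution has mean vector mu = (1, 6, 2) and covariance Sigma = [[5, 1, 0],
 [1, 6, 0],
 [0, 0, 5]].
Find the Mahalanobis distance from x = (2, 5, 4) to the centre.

Step 1 — centre the observation: (x - mu) = (1, -1, 2).

Step 2 — invert Sigma (cofactor / det for 3×3, or solve directly):
  Sigma^{-1} = [[0.2069, -0.0345, 0],
 [-0.0345, 0.1724, 0],
 [0, 0, 0.2]].

Step 3 — form the quadratic (x - mu)^T · Sigma^{-1} · (x - mu):
  Sigma^{-1} · (x - mu) = (0.2414, -0.2069, 0.4).
  (x - mu)^T · [Sigma^{-1} · (x - mu)] = (1)·(0.2414) + (-1)·(-0.2069) + (2)·(0.4) = 1.2483.

Step 4 — take square root: d = √(1.2483) ≈ 1.1173.

d(x, mu) = √(1.2483) ≈ 1.1173


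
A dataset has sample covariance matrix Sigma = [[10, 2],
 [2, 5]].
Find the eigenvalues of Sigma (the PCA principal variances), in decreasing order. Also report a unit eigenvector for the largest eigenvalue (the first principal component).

Step 1 — characteristic polynomial of 2×2 Sigma:
  det(Sigma - λI) = λ² - trace · λ + det = 0.
  trace = 10 + 5 = 15, det = 10·5 - (2)² = 46.
Step 2 — discriminant:
  Δ = trace² - 4·det = 225 - 184 = 41.
Step 3 — eigenvalues:
  λ = (trace ± √Δ)/2 = (15 ± 6.4031)/2,
  λ_1 = 10.7016,  λ_2 = 4.2984.

Step 4 — unit eigenvector for λ_1: solve (Sigma - λ_1 I)v = 0. First row:
  (10 - 10.7016)·v_x + (2)·v_y = 0, i.e. (-0.7016)·v_x + (2)·v_y = 0,
  so v ∝ (b, λ_1 - a) = (2, 0.7016) = u.
  ||u|| = √((2)² + (0.7016)²) = √(4.4922) ≈ 2.1195,
  v_1 = u/||u|| ≈ (0.9436, 0.331) (||v_1|| = 1).

λ_1 = 10.7016,  λ_2 = 4.2984;  v_1 ≈ (0.9436, 0.331)


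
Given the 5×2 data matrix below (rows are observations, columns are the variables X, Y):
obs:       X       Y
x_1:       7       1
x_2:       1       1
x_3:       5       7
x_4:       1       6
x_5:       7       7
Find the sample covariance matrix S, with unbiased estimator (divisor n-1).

Step 1 — column means:
  mean(X) = (7 + 1 + 5 + 1 + 7) / 5 = 21/5 = 4.2
  mean(Y) = (1 + 1 + 7 + 6 + 7) / 5 = 22/5 = 4.4

Step 2 — sample covariance S[i,j] = (1/(n-1)) · Σ_k (x_{k,i} - mean_i) · (x_{k,j} - mean_j), with n-1 = 4.
  S[X,X] = ((2.8)·(2.8) + (-3.2)·(-3.2) + (0.8)·(0.8) + (-3.2)·(-3.2) + (2.8)·(2.8)) / 4 = 36.8/4 = 9.2
  S[X,Y] = ((2.8)·(-3.4) + (-3.2)·(-3.4) + (0.8)·(2.6) + (-3.2)·(1.6) + (2.8)·(2.6)) / 4 = 5.6/4 = 1.4
  S[Y,Y] = ((-3.4)·(-3.4) + (-3.4)·(-3.4) + (2.6)·(2.6) + (1.6)·(1.6) + (2.6)·(2.6)) / 4 = 39.2/4 = 9.8

S is symmetric (S[j,i] = S[i,j]). Assembling:

S = [[9.2, 1.4],
 [1.4, 9.8]]


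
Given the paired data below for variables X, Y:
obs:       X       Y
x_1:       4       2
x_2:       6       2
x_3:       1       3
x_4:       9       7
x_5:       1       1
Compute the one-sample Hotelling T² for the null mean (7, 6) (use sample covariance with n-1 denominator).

Step 1 — sample mean vector:
  mean(X) = (4 + 6 + 1 + 9 + 1) / 5 = 21/5 = 4.2
  mean(Y) = (2 + 2 + 3 + 7 + 1) / 5 = 15/5 = 3
  x̄ = (4.2, 3),  deviation x̄ - mu_0 = (4.2, 3) - (7, 6) = (-2.8, -3).

Step 2 — sample covariance matrix, S[i,j] = (1/(n-1)) · Σ_k (x_{k,i} - mean_i) · (x_{k,j} - mean_j), divisor n-1 = 4:
  S[X,X] = ((-0.2)·(-0.2) + (1.8)·(1.8) + (-3.2)·(-3.2) + (4.8)·(4.8) + (-3.2)·(-3.2)) / 4 = 46.8/4 = 11.7
  S[X,Y] = ((-0.2)·(-1) + (1.8)·(-1) + (-3.2)·(0) + (4.8)·(4) + (-3.2)·(-2)) / 4 = 24/4 = 6
  S[Y,Y] = ((-1)·(-1) + (-1)·(-1) + (0)·(0) + (4)·(4) + (-2)·(-2)) / 4 = 22/4 = 5.5
  S = [[11.7, 6],
 [6, 5.5]].

Step 3 — invert S. det(S) = 11.7·5.5 - (6)² = 28.35.
  S^{-1} = (1/det) · [[d, -b], [-b, a]] = [[0.194, -0.2116],
 [-0.2116, 0.4127]].

Step 4 — quadratic form (x̄ - mu_0)^T · S^{-1} · (x̄ - mu_0):
  S^{-1} · (x̄ - mu_0) = (0.0917, -0.6455),
  (x̄ - mu_0)^T · [...] = (-2.8)·(0.0917) + (-3)·(-0.6455) = 1.6797.

Step 5 — scale by n: T² = 5 · 1.6797 = 8.3986.

T² ≈ 8.3986


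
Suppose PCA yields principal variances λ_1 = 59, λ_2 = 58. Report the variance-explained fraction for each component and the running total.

Step 1 — total variance = trace(Sigma) = Σ λ_i = 59 + 58 = 117.

Step 2 — fraction explained by component i = λ_i / Σ λ:
  PC1: 59/117 = 0.5043
  PC2: 58/117 = 0.4957

Step 3 — cumulative fraction after k components = (λ_1 + ... + λ_k) / Σ λ:
  k = 1: 59/117 = 0.5043
  k = 2: (59 + 58)/117 = 117/117 = 1

Summary (fraction, with percent):

explained: PC1 0.5043 (50.43%), PC2 0.4957 (49.57%);  cumulative: 0.5043, 1


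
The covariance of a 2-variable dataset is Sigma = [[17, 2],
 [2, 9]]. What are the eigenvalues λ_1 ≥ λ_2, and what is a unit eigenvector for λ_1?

Step 1 — characteristic polynomial of 2×2 Sigma:
  det(Sigma - λI) = λ² - trace · λ + det = 0.
  trace = 17 + 9 = 26, det = 17·9 - (2)² = 149.
Step 2 — discriminant:
  Δ = trace² - 4·det = 676 - 596 = 80.
Step 3 — eigenvalues:
  λ = (trace ± √Δ)/2 = (26 ± 8.9443)/2,
  λ_1 = 17.4721,  λ_2 = 8.5279.

Step 4 — unit eigenvector for λ_1: solve (Sigma - λ_1 I)v = 0. First row:
  (17 - 17.4721)·v_x + (2)·v_y = 0, i.e. (-0.4721)·v_x + (2)·v_y = 0,
  so v ∝ (b, λ_1 - a) = (2, 0.4721) = u.
  ||u|| = √((2)² + (0.4721)²) = √(4.2229) ≈ 2.055,
  v_1 = u/||u|| ≈ (0.9732, 0.2298) (||v_1|| = 1).

λ_1 = 17.4721,  λ_2 = 8.5279;  v_1 ≈ (0.9732, 0.2298)


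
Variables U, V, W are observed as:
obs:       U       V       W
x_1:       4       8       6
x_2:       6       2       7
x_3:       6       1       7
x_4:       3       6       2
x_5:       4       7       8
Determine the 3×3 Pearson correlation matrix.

Step 1 — column means:
  mean(U) = (4 + 6 + 6 + 3 + 4) / 5 = 23/5 = 4.6
  mean(V) = (8 + 2 + 1 + 6 + 7) / 5 = 24/5 = 4.8
  mean(W) = (6 + 7 + 7 + 2 + 8) / 5 = 30/5 = 6

Step 2 — sample variances and covariances s[i,j] = (1/(n-1)) · Σ_k (x_{k,i} - mean_i) · (x_{k,j} - mean_j), with n-1 = 4:
  s[U,U] = ((-0.6)·(-0.6) + (1.4)·(1.4) + (1.4)·(1.4) + (-1.6)·(-1.6) + (-0.6)·(-0.6)) / 4 = 7.2/4 = 1.8
  s[U,V] = ((-0.6)·(3.2) + (1.4)·(-2.8) + (1.4)·(-3.8) + (-1.6)·(1.2) + (-0.6)·(2.2)) / 4 = -14.4/4 = -3.6
  s[U,W] = ((-0.6)·(0) + (1.4)·(1) + (1.4)·(1) + (-1.6)·(-4) + (-0.6)·(2)) / 4 = 8/4 = 2
  s[V,V] = ((3.2)·(3.2) + (-2.8)·(-2.8) + (-3.8)·(-3.8) + (1.2)·(1.2) + (2.2)·(2.2)) / 4 = 38.8/4 = 9.7
  s[V,W] = ((3.2)·(0) + (-2.8)·(1) + (-3.8)·(1) + (1.2)·(-4) + (2.2)·(2)) / 4 = -7/4 = -1.75
  s[W,W] = ((0)·(0) + (1)·(1) + (1)·(1) + (-4)·(-4) + (2)·(2)) / 4 = 22/4 = 5.5
  Sample standard deviations s_i = √(s[i,i]):
  s(U) = √(1.8) = 1.3416
  s(V) = √(9.7) = 3.1145
  s(W) = √(5.5) = 2.3452

Step 3 — r_{ij} = s_{ij} / (s_i · s_j):
  r[U,U] = 1 (diagonal).
  r[U,V] = -3.6 / (1.3416 · 3.1145) = -3.6 / 4.1785 = -0.8615
  r[U,W] = 2 / (1.3416 · 2.3452) = 2 / 3.1464 = 0.6356
  r[V,V] = 1 (diagonal).
  r[V,W] = -1.75 / (3.1145 · 2.3452) = -1.75 / 7.3041 = -0.2396
  r[W,W] = 1 (diagonal).

R is symmetric with unit diagonal. Assembling:

R = [[1, -0.8615, 0.6356],
 [-0.8615, 1, -0.2396],
 [0.6356, -0.2396, 1]]


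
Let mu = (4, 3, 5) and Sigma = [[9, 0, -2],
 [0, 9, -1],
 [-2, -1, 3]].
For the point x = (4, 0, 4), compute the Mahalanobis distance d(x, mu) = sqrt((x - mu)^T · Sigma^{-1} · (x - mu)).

Step 1 — centre the observation: (x - mu) = (0, -3, -1).

Step 2 — invert Sigma (cofactor / det for 3×3, or solve directly):
  Sigma^{-1} = [[0.1313, 0.0101, 0.0909],
 [0.0101, 0.1162, 0.0455],
 [0.0909, 0.0455, 0.4091]].

Step 3 — form the quadratic (x - mu)^T · Sigma^{-1} · (x - mu):
  Sigma^{-1} · (x - mu) = (-0.1212, -0.3939, -0.5455).
  (x - mu)^T · [Sigma^{-1} · (x - mu)] = (0)·(-0.1212) + (-3)·(-0.3939) + (-1)·(-0.5455) = 1.7273.

Step 4 — take square root: d = √(1.7273) ≈ 1.3143.

d(x, mu) = √(1.7273) ≈ 1.3143


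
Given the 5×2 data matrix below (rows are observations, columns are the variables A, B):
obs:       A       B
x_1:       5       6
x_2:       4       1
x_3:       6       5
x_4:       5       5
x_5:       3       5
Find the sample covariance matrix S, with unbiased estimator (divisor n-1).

Step 1 — column means:
  mean(A) = (5 + 4 + 6 + 5 + 3) / 5 = 23/5 = 4.6
  mean(B) = (6 + 1 + 5 + 5 + 5) / 5 = 22/5 = 4.4

Step 2 — sample covariance S[i,j] = (1/(n-1)) · Σ_k (x_{k,i} - mean_i) · (x_{k,j} - mean_j), with n-1 = 4.
  S[A,A] = ((0.4)·(0.4) + (-0.6)·(-0.6) + (1.4)·(1.4) + (0.4)·(0.4) + (-1.6)·(-1.6)) / 4 = 5.2/4 = 1.3
  S[A,B] = ((0.4)·(1.6) + (-0.6)·(-3.4) + (1.4)·(0.6) + (0.4)·(0.6) + (-1.6)·(0.6)) / 4 = 2.8/4 = 0.7
  S[B,B] = ((1.6)·(1.6) + (-3.4)·(-3.4) + (0.6)·(0.6) + (0.6)·(0.6) + (0.6)·(0.6)) / 4 = 15.2/4 = 3.8

S is symmetric (S[j,i] = S[i,j]). Assembling:

S = [[1.3, 0.7],
 [0.7, 3.8]]


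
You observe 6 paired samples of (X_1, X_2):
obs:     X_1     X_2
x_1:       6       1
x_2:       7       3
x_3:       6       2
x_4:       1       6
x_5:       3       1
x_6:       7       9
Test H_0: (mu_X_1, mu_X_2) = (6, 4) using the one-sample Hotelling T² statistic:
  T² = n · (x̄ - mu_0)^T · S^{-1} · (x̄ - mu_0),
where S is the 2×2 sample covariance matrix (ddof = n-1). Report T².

Step 1 — sample mean vector:
  mean(X_1) = (6 + 7 + 6 + 1 + 3 + 7) / 6 = 30/6 = 5
  mean(X_2) = (1 + 3 + 2 + 6 + 1 + 9) / 6 = 22/6 = 3.6667
  x̄ = (5, 3.6667),  deviation x̄ - mu_0 = (5, 3.6667) - (6, 4) = (-1, -0.3333).

Step 2 — sample covariance matrix, S[i,j] = (1/(n-1)) · Σ_k (x_{k,i} - mean_i) · (x_{k,j} - mean_j), divisor n-1 = 5:
  S[X_1,X_1] = ((1)·(1) + (2)·(2) + (1)·(1) + (-4)·(-4) + (-2)·(-2) + (2)·(2)) / 5 = 30/5 = 6
  S[X_1,X_2] = ((1)·(-2.6667) + (2)·(-0.6667) + (1)·(-1.6667) + (-4)·(2.3333) + (-2)·(-2.6667) + (2)·(5.3333)) / 5 = 1/5 = 0.2
  S[X_2,X_2] = ((-2.6667)·(-2.6667) + (-0.6667)·(-0.6667) + (-1.6667)·(-1.6667) + (2.3333)·(2.3333) + (-2.6667)·(-2.6667) + (5.3333)·(5.3333)) / 5 = 51.3333/5 = 10.2667
  S = [[6, 0.2],
 [0.2, 10.2667]].

Step 3 — invert S. det(S) = 6·10.2667 - (0.2)² = 61.56.
  S^{-1} = (1/det) · [[d, -b], [-b, a]] = [[0.1668, -0.0032],
 [-0.0032, 0.0975]].

Step 4 — quadratic form (x̄ - mu_0)^T · S^{-1} · (x̄ - mu_0):
  S^{-1} · (x̄ - mu_0) = (-0.1657, -0.0292),
  (x̄ - mu_0)^T · [...] = (-1)·(-0.1657) + (-0.3333)·(-0.0292) = 0.1754.

Step 5 — scale by n: T² = 6 · 0.1754 = 1.0526.

T² ≈ 1.0526


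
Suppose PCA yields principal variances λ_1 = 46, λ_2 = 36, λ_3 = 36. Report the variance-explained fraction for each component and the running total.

Step 1 — total variance = trace(Sigma) = Σ λ_i = 46 + 36 + 36 = 118.

Step 2 — fraction explained by component i = λ_i / Σ λ:
  PC1: 46/118 = 0.3898
  PC2: 36/118 = 0.3051
  PC3: 36/118 = 0.3051

Step 3 — cumulative fraction after k components = (λ_1 + ... + λ_k) / Σ λ:
  k = 1: 46/118 = 0.3898
  k = 2: (46 + 36)/118 = 82/118 = 0.6949
  k = 3: (46 + 36 + 36)/118 = 118/118 = 1

Summary (fraction, with percent):

explained: PC1 0.3898 (38.98%), PC2 0.3051 (30.51%), PC3 0.3051 (30.51%);  cumulative: 0.3898, 0.6949, 1


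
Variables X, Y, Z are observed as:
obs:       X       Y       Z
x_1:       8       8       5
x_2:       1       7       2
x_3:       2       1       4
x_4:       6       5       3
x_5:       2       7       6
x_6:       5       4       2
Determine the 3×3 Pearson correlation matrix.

Step 1 — column means:
  mean(X) = (8 + 1 + 2 + 6 + 2 + 5) / 6 = 24/6 = 4
  mean(Y) = (8 + 7 + 1 + 5 + 7 + 4) / 6 = 32/6 = 5.3333
  mean(Z) = (5 + 2 + 4 + 3 + 6 + 2) / 6 = 22/6 = 3.6667

Step 2 — sample variances and covariances s[i,j] = (1/(n-1)) · Σ_k (x_{k,i} - mean_i) · (x_{k,j} - mean_j), with n-1 = 5:
  s[X,X] = ((4)·(4) + (-3)·(-3) + (-2)·(-2) + (2)·(2) + (-2)·(-2) + (1)·(1)) / 5 = 38/5 = 7.6
  s[X,Y] = ((4)·(2.6667) + (-3)·(1.6667) + (-2)·(-4.3333) + (2)·(-0.3333) + (-2)·(1.6667) + (1)·(-1.3333)) / 5 = 9/5 = 1.8
  s[X,Z] = ((4)·(1.3333) + (-3)·(-1.6667) + (-2)·(0.3333) + (2)·(-0.6667) + (-2)·(2.3333) + (1)·(-1.6667)) / 5 = 2/5 = 0.4
  s[Y,Y] = ((2.6667)·(2.6667) + (1.6667)·(1.6667) + (-4.3333)·(-4.3333) + (-0.3333)·(-0.3333) + (1.6667)·(1.6667) + (-1.3333)·(-1.3333)) / 5 = 33.3333/5 = 6.6667
  s[Y,Z] = ((2.6667)·(1.3333) + (1.6667)·(-1.6667) + (-4.3333)·(0.3333) + (-0.3333)·(-0.6667) + (1.6667)·(2.3333) + (-1.3333)·(-1.6667)) / 5 = 5.6667/5 = 1.1333
  s[Z,Z] = ((1.3333)·(1.3333) + (-1.6667)·(-1.6667) + (0.3333)·(0.3333) + (-0.6667)·(-0.6667) + (2.3333)·(2.3333) + (-1.6667)·(-1.6667)) / 5 = 13.3333/5 = 2.6667
  Sample standard deviations s_i = √(s[i,i]):
  s(X) = √(7.6) = 2.7568
  s(Y) = √(6.6667) = 2.582
  s(Z) = √(2.6667) = 1.633

Step 3 — r_{ij} = s_{ij} / (s_i · s_j):
  r[X,X] = 1 (diagonal).
  r[X,Y] = 1.8 / (2.7568 · 2.582) = 1.8 / 7.1181 = 0.2529
  r[X,Z] = 0.4 / (2.7568 · 1.633) = 0.4 / 4.5019 = 0.0889
  r[Y,Y] = 1 (diagonal).
  r[Y,Z] = 1.1333 / (2.582 · 1.633) = 1.1333 / 4.2164 = 0.2688
  r[Z,Z] = 1 (diagonal).

R is symmetric with unit diagonal. Assembling:

R = [[1, 0.2529, 0.0889],
 [0.2529, 1, 0.2688],
 [0.0889, 0.2688, 1]]


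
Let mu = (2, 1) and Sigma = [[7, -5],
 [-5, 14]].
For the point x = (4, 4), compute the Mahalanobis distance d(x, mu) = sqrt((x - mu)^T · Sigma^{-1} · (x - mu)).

Step 1 — centre the observation: (x - mu) = (2, 3).

Step 2 — invert Sigma. det(Sigma) = 7·14 - (-5)² = 73.
  Sigma^{-1} = (1/det) · [[d, -b], [-b, a]] = [[0.1918, 0.0685],
 [0.0685, 0.0959]].

Step 3 — form the quadratic (x - mu)^T · Sigma^{-1} · (x - mu):
  Sigma^{-1} · (x - mu) = (0.589, 0.4247).
  (x - mu)^T · [Sigma^{-1} · (x - mu)] = (2)·(0.589) + (3)·(0.4247) = 2.4521.

Step 4 — take square root: d = √(2.4521) ≈ 1.5659.

d(x, mu) = √(2.4521) ≈ 1.5659


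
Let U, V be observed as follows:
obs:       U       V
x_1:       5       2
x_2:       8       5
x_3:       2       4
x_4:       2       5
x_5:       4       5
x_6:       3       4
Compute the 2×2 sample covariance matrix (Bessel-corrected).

Step 1 — column means:
  mean(U) = (5 + 8 + 2 + 2 + 4 + 3) / 6 = 24/6 = 4
  mean(V) = (2 + 5 + 4 + 5 + 5 + 4) / 6 = 25/6 = 4.1667

Step 2 — sample covariance S[i,j] = (1/(n-1)) · Σ_k (x_{k,i} - mean_i) · (x_{k,j} - mean_j), with n-1 = 5.
  S[U,U] = ((1)·(1) + (4)·(4) + (-2)·(-2) + (-2)·(-2) + (0)·(0) + (-1)·(-1)) / 5 = 26/5 = 5.2
  S[U,V] = ((1)·(-2.1667) + (4)·(0.8333) + (-2)·(-0.1667) + (-2)·(0.8333) + (0)·(0.8333) + (-1)·(-0.1667)) / 5 = 0/5 = 0
  S[V,V] = ((-2.1667)·(-2.1667) + (0.8333)·(0.8333) + (-0.1667)·(-0.1667) + (0.8333)·(0.8333) + (0.8333)·(0.8333) + (-0.1667)·(-0.1667)) / 5 = 6.8333/5 = 1.3667

S is symmetric (S[j,i] = S[i,j]). Assembling:

S = [[5.2, 0],
 [0, 1.3667]]


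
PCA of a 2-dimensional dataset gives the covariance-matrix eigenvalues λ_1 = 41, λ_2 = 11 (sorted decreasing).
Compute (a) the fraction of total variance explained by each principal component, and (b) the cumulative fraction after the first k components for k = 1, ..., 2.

Step 1 — total variance = trace(Sigma) = Σ λ_i = 41 + 11 = 52.

Step 2 — fraction explained by component i = λ_i / Σ λ:
  PC1: 41/52 = 0.7885
  PC2: 11/52 = 0.2115

Step 3 — cumulative fraction after k components = (λ_1 + ... + λ_k) / Σ λ:
  k = 1: 41/52 = 0.7885
  k = 2: (41 + 11)/52 = 52/52 = 1

Summary (fraction, with percent):

explained: PC1 0.7885 (78.85%), PC2 0.2115 (21.15%);  cumulative: 0.7885, 1


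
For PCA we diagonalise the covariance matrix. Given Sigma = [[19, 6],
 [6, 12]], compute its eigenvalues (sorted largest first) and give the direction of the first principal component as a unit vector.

Step 1 — characteristic polynomial of 2×2 Sigma:
  det(Sigma - λI) = λ² - trace · λ + det = 0.
  trace = 19 + 12 = 31, det = 19·12 - (6)² = 192.
Step 2 — discriminant:
  Δ = trace² - 4·det = 961 - 768 = 193.
Step 3 — eigenvalues:
  λ = (trace ± √Δ)/2 = (31 ± 13.8924)/2,
  λ_1 = 22.4462,  λ_2 = 8.5538.

Step 4 — unit eigenvector for λ_1: solve (Sigma - λ_1 I)v = 0. First row:
  (19 - 22.4462)·v_x + (6)·v_y = 0, i.e. (-3.4462)·v_x + (6)·v_y = 0,
  so v ∝ (b, λ_1 - a) = (6, 3.4462) = u.
  ||u|| = √((6)² + (3.4462)²) = √(47.8764) ≈ 6.9193,
  v_1 = u/||u|| ≈ (0.8671, 0.4981) (||v_1|| = 1).

λ_1 = 22.4462,  λ_2 = 8.5538;  v_1 ≈ (0.8671, 0.4981)


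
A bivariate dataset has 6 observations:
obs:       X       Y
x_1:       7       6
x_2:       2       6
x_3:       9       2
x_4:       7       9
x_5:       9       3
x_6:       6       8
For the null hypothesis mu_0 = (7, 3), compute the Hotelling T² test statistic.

Step 1 — sample mean vector:
  mean(X) = (7 + 2 + 9 + 7 + 9 + 6) / 6 = 40/6 = 6.6667
  mean(Y) = (6 + 6 + 2 + 9 + 3 + 8) / 6 = 34/6 = 5.6667
  x̄ = (6.6667, 5.6667),  deviation x̄ - mu_0 = (6.6667, 5.6667) - (7, 3) = (-0.3333, 2.6667).

Step 2 — sample covariance matrix, S[i,j] = (1/(n-1)) · Σ_k (x_{k,i} - mean_i) · (x_{k,j} - mean_j), divisor n-1 = 5:
  S[X,X] = ((0.3333)·(0.3333) + (-4.6667)·(-4.6667) + (2.3333)·(2.3333) + (0.3333)·(0.3333) + (2.3333)·(2.3333) + (-0.6667)·(-0.6667)) / 5 = 33.3333/5 = 6.6667
  S[X,Y] = ((0.3333)·(0.3333) + (-4.6667)·(0.3333) + (2.3333)·(-3.6667) + (0.3333)·(3.3333) + (2.3333)·(-2.6667) + (-0.6667)·(2.3333)) / 5 = -16.6667/5 = -3.3333
  S[Y,Y] = ((0.3333)·(0.3333) + (0.3333)·(0.3333) + (-3.6667)·(-3.6667) + (3.3333)·(3.3333) + (-2.6667)·(-2.6667) + (2.3333)·(2.3333)) / 5 = 37.3333/5 = 7.4667
  S = [[6.6667, -3.3333],
 [-3.3333, 7.4667]].

Step 3 — invert S. det(S) = 6.6667·7.4667 - (-3.3333)² = 38.6667.
  S^{-1} = (1/det) · [[d, -b], [-b, a]] = [[0.1931, 0.0862],
 [0.0862, 0.1724]].

Step 4 — quadratic form (x̄ - mu_0)^T · S^{-1} · (x̄ - mu_0):
  S^{-1} · (x̄ - mu_0) = (0.1655, 0.431),
  (x̄ - mu_0)^T · [...] = (-0.3333)·(0.1655) + (2.6667)·(0.431) = 1.0943.

Step 5 — scale by n: T² = 6 · 1.0943 = 6.5655.

T² ≈ 6.5655


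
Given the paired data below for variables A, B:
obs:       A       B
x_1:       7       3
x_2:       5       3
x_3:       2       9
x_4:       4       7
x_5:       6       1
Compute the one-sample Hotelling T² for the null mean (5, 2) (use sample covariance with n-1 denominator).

Step 1 — sample mean vector:
  mean(A) = (7 + 5 + 2 + 4 + 6) / 5 = 24/5 = 4.8
  mean(B) = (3 + 3 + 9 + 7 + 1) / 5 = 23/5 = 4.6
  x̄ = (4.8, 4.6),  deviation x̄ - mu_0 = (4.8, 4.6) - (5, 2) = (-0.2, 2.6).

Step 2 — sample covariance matrix, S[i,j] = (1/(n-1)) · Σ_k (x_{k,i} - mean_i) · (x_{k,j} - mean_j), divisor n-1 = 4:
  S[A,A] = ((2.2)·(2.2) + (0.2)·(0.2) + (-2.8)·(-2.8) + (-0.8)·(-0.8) + (1.2)·(1.2)) / 4 = 14.8/4 = 3.7
  S[A,B] = ((2.2)·(-1.6) + (0.2)·(-1.6) + (-2.8)·(4.4) + (-0.8)·(2.4) + (1.2)·(-3.6)) / 4 = -22.4/4 = -5.6
  S[B,B] = ((-1.6)·(-1.6) + (-1.6)·(-1.6) + (4.4)·(4.4) + (2.4)·(2.4) + (-3.6)·(-3.6)) / 4 = 43.2/4 = 10.8
  S = [[3.7, -5.6],
 [-5.6, 10.8]].

Step 3 — invert S. det(S) = 3.7·10.8 - (-5.6)² = 8.6.
  S^{-1} = (1/det) · [[d, -b], [-b, a]] = [[1.2558, 0.6512],
 [0.6512, 0.4302]].

Step 4 — quadratic form (x̄ - mu_0)^T · S^{-1} · (x̄ - mu_0):
  S^{-1} · (x̄ - mu_0) = (1.4419, 0.9884),
  (x̄ - mu_0)^T · [...] = (-0.2)·(1.4419) + (2.6)·(0.9884) = 2.2814.

Step 5 — scale by n: T² = 5 · 2.2814 = 11.407.

T² ≈ 11.407


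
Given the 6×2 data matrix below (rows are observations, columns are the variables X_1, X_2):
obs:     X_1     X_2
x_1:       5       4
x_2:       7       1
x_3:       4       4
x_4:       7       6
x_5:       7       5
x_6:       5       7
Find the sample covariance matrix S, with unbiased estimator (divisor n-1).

Step 1 — column means:
  mean(X_1) = (5 + 7 + 4 + 7 + 7 + 5) / 6 = 35/6 = 5.8333
  mean(X_2) = (4 + 1 + 4 + 6 + 5 + 7) / 6 = 27/6 = 4.5

Step 2 — sample covariance S[i,j] = (1/(n-1)) · Σ_k (x_{k,i} - mean_i) · (x_{k,j} - mean_j), with n-1 = 5.
  S[X_1,X_1] = ((-0.8333)·(-0.8333) + (1.1667)·(1.1667) + (-1.8333)·(-1.8333) + (1.1667)·(1.1667) + (1.1667)·(1.1667) + (-0.8333)·(-0.8333)) / 5 = 8.8333/5 = 1.7667
  S[X_1,X_2] = ((-0.8333)·(-0.5) + (1.1667)·(-3.5) + (-1.8333)·(-0.5) + (1.1667)·(1.5) + (1.1667)·(0.5) + (-0.8333)·(2.5)) / 5 = -2.5/5 = -0.5
  S[X_2,X_2] = ((-0.5)·(-0.5) + (-3.5)·(-3.5) + (-0.5)·(-0.5) + (1.5)·(1.5) + (0.5)·(0.5) + (2.5)·(2.5)) / 5 = 21.5/5 = 4.3

S is symmetric (S[j,i] = S[i,j]). Assembling:

S = [[1.7667, -0.5],
 [-0.5, 4.3]]


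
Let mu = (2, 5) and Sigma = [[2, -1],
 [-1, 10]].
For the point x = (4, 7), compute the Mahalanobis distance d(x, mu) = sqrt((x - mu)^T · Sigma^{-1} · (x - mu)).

Step 1 — centre the observation: (x - mu) = (2, 2).

Step 2 — invert Sigma. det(Sigma) = 2·10 - (-1)² = 19.
  Sigma^{-1} = (1/det) · [[d, -b], [-b, a]] = [[0.5263, 0.0526],
 [0.0526, 0.1053]].

Step 3 — form the quadratic (x - mu)^T · Sigma^{-1} · (x - mu):
  Sigma^{-1} · (x - mu) = (1.1579, 0.3158).
  (x - mu)^T · [Sigma^{-1} · (x - mu)] = (2)·(1.1579) + (2)·(0.3158) = 2.9474.

Step 4 — take square root: d = √(2.9474) ≈ 1.7168.

d(x, mu) = √(2.9474) ≈ 1.7168


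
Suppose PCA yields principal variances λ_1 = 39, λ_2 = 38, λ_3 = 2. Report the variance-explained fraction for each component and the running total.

Step 1 — total variance = trace(Sigma) = Σ λ_i = 39 + 38 + 2 = 79.

Step 2 — fraction explained by component i = λ_i / Σ λ:
  PC1: 39/79 = 0.4937
  PC2: 38/79 = 0.481
  PC3: 2/79 = 0.0253

Step 3 — cumulative fraction after k components = (λ_1 + ... + λ_k) / Σ λ:
  k = 1: 39/79 = 0.4937
  k = 2: (39 + 38)/79 = 77/79 = 0.9747
  k = 3: (39 + 38 + 2)/79 = 79/79 = 1

Summary (fraction, with percent):

explained: PC1 0.4937 (49.37%), PC2 0.481 (48.1%), PC3 0.0253 (2.53%);  cumulative: 0.4937, 0.9747, 1


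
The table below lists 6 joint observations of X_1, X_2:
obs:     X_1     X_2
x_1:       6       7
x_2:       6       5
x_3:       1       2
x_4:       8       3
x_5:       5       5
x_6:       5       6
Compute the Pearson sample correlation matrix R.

Step 1 — column means:
  mean(X_1) = (6 + 6 + 1 + 8 + 5 + 5) / 6 = 31/6 = 5.1667
  mean(X_2) = (7 + 5 + 2 + 3 + 5 + 6) / 6 = 28/6 = 4.6667

Step 2 — sample variances and covariances s[i,j] = (1/(n-1)) · Σ_k (x_{k,i} - mean_i) · (x_{k,j} - mean_j), with n-1 = 5:
  s[X_1,X_1] = ((0.8333)·(0.8333) + (0.8333)·(0.8333) + (-4.1667)·(-4.1667) + (2.8333)·(2.8333) + (-0.1667)·(-0.1667) + (-0.1667)·(-0.1667)) / 5 = 26.8333/5 = 5.3667
  s[X_1,X_2] = ((0.8333)·(2.3333) + (0.8333)·(0.3333) + (-4.1667)·(-2.6667) + (2.8333)·(-1.6667) + (-0.1667)·(0.3333) + (-0.1667)·(1.3333)) / 5 = 8.3333/5 = 1.6667
  s[X_2,X_2] = ((2.3333)·(2.3333) + (0.3333)·(0.3333) + (-2.6667)·(-2.6667) + (-1.6667)·(-1.6667) + (0.3333)·(0.3333) + (1.3333)·(1.3333)) / 5 = 17.3333/5 = 3.4667
  Sample standard deviations s_i = √(s[i,i]):
  s(X_1) = √(5.3667) = 2.3166
  s(X_2) = √(3.4667) = 1.8619

Step 3 — r_{ij} = s_{ij} / (s_i · s_j):
  r[X_1,X_1] = 1 (diagonal).
  r[X_1,X_2] = 1.6667 / (2.3166 · 1.8619) = 1.6667 / 4.3133 = 0.3864
  r[X_2,X_2] = 1 (diagonal).

R is symmetric with unit diagonal. Assembling:

R = [[1, 0.3864],
 [0.3864, 1]]


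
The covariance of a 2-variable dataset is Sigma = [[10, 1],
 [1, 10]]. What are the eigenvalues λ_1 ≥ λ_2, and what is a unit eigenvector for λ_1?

Step 1 — characteristic polynomial of 2×2 Sigma:
  det(Sigma - λI) = λ² - trace · λ + det = 0.
  trace = 10 + 10 = 20, det = 10·10 - (1)² = 99.
Step 2 — discriminant:
  Δ = trace² - 4·det = 400 - 396 = 4.
Step 3 — eigenvalues:
  λ = (trace ± √Δ)/2 = (20 ± 2)/2,
  λ_1 = 11,  λ_2 = 9.

Step 4 — unit eigenvector for λ_1: solve (Sigma - λ_1 I)v = 0. First row:
  (10 - 11)·v_x + (1)·v_y = 0, i.e. (-1)·v_x + (1)·v_y = 0,
  so v ∝ (b, λ_1 - a) = (1, 1) = u.
  ||u|| = √((1)² + (1)²) = √(2) ≈ 1.4142,
  v_1 = u/||u|| ≈ (0.7071, 0.7071) (||v_1|| = 1).

λ_1 = 11,  λ_2 = 9;  v_1 ≈ (0.7071, 0.7071)


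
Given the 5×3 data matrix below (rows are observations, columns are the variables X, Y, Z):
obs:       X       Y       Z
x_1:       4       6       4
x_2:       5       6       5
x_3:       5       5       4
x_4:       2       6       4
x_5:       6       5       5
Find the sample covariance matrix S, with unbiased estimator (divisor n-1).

Step 1 — column means:
  mean(X) = (4 + 5 + 5 + 2 + 6) / 5 = 22/5 = 4.4
  mean(Y) = (6 + 6 + 5 + 6 + 5) / 5 = 28/5 = 5.6
  mean(Z) = (4 + 5 + 4 + 4 + 5) / 5 = 22/5 = 4.4

Step 2 — sample covariance S[i,j] = (1/(n-1)) · Σ_k (x_{k,i} - mean_i) · (x_{k,j} - mean_j), with n-1 = 4.
  S[X,X] = ((-0.4)·(-0.4) + (0.6)·(0.6) + (0.6)·(0.6) + (-2.4)·(-2.4) + (1.6)·(1.6)) / 4 = 9.2/4 = 2.3
  S[X,Y] = ((-0.4)·(0.4) + (0.6)·(0.4) + (0.6)·(-0.6) + (-2.4)·(0.4) + (1.6)·(-0.6)) / 4 = -2.2/4 = -0.55
  S[X,Z] = ((-0.4)·(-0.4) + (0.6)·(0.6) + (0.6)·(-0.4) + (-2.4)·(-0.4) + (1.6)·(0.6)) / 4 = 2.2/4 = 0.55
  S[Y,Y] = ((0.4)·(0.4) + (0.4)·(0.4) + (-0.6)·(-0.6) + (0.4)·(0.4) + (-0.6)·(-0.6)) / 4 = 1.2/4 = 0.3
  S[Y,Z] = ((0.4)·(-0.4) + (0.4)·(0.6) + (-0.6)·(-0.4) + (0.4)·(-0.4) + (-0.6)·(0.6)) / 4 = -0.2/4 = -0.05
  S[Z,Z] = ((-0.4)·(-0.4) + (0.6)·(0.6) + (-0.4)·(-0.4) + (-0.4)·(-0.4) + (0.6)·(0.6)) / 4 = 1.2/4 = 0.3

S is symmetric (S[j,i] = S[i,j]). Assembling:

S = [[2.3, -0.55, 0.55],
 [-0.55, 0.3, -0.05],
 [0.55, -0.05, 0.3]]


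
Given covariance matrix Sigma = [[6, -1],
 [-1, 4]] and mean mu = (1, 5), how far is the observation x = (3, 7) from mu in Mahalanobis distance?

Step 1 — centre the observation: (x - mu) = (2, 2).

Step 2 — invert Sigma. det(Sigma) = 6·4 - (-1)² = 23.
  Sigma^{-1} = (1/det) · [[d, -b], [-b, a]] = [[0.1739, 0.0435],
 [0.0435, 0.2609]].

Step 3 — form the quadratic (x - mu)^T · Sigma^{-1} · (x - mu):
  Sigma^{-1} · (x - mu) = (0.4348, 0.6087).
  (x - mu)^T · [Sigma^{-1} · (x - mu)] = (2)·(0.4348) + (2)·(0.6087) = 2.087.

Step 4 — take square root: d = √(2.087) ≈ 1.4446.

d(x, mu) = √(2.087) ≈ 1.4446
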